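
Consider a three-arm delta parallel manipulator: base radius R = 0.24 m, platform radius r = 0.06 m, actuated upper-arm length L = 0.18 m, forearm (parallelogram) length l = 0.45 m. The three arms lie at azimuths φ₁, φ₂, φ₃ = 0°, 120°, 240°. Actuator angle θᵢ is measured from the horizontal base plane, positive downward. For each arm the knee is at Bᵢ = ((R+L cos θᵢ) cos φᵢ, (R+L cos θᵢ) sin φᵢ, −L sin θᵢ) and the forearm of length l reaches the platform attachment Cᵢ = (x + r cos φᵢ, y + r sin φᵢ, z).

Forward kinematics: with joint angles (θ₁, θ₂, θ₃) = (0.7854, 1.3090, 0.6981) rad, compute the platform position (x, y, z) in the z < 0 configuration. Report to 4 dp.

(0.0418, -0.0978, -0.4772)

φ1=0.0°: virtual centre (0.3073, 0.0000, -0.1273), radius l
O2 = (0.2266·cos120.0°, 0.2266·sin120.0°, -0.1739) = (-0.1133, 0.1962, -0.1739)
arm 3 at φ=240.0°: ρ3 = 0.3179;  O3 = (-0.1589, -0.2753, -0.1157)
|O₂|²−|O₁|² = -0.0290;  |O₃|²−|O₁|² = 0.0038
[-0.8411 0.3925 -0.0932]·P = -0.0290;  [-0.9324 -0.5506 0.0232]·P = 0.0038
Cramer: x(z) = 0.0175-0.0509z;  y(z) = -0.0365+0.1283z
sphere 1 gives Az²+Bz+C=0 with A=1.0191, B=0.2747, C=-0.1010;  B²−4AC=0.4871;  roots -0.4772, 0.2077;  negative root z = -0.4772
x = 0.0418, y = -0.0978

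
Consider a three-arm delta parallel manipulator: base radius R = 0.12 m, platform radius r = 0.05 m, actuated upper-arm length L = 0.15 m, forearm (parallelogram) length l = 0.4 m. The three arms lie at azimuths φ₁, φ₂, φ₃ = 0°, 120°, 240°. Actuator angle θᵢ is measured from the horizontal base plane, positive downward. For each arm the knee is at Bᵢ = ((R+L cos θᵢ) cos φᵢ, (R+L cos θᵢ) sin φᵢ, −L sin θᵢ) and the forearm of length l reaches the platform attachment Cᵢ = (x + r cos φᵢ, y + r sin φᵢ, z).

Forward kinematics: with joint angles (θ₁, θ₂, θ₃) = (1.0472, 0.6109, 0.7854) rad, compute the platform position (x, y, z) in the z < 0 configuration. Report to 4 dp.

(-0.0766, 0.0306, -0.4615)

φ1=0.0°: virtual centre (0.1450, 0.0000, -0.1299), radius l
φ2=120.0°: virtual centre (-0.0964, 0.1670, -0.0860), radius l
S3 = (0.1761·cos240.0°, 0.1761·sin240.0°, -0.1061) = (-0.0880, -0.1525, -0.1061)
subtract pairs → two planes through P
[-0.4829 0.3341 0.0877]·P = 0.0067;  [-0.4661 -0.3050 0.0477]·P = 0.0043
Cramer: x(z) = -0.0115+0.1409z;  y(z) = 0.0034-0.0590z
into |P−S₁|² = l²: 1.0233z² + 0.2153z + -0.1186 = 0;  Δ = 0.5319;  z = -0.4615 or 0.2511 → z<0 root = -0.4615
x = -0.0766, y = 0.0306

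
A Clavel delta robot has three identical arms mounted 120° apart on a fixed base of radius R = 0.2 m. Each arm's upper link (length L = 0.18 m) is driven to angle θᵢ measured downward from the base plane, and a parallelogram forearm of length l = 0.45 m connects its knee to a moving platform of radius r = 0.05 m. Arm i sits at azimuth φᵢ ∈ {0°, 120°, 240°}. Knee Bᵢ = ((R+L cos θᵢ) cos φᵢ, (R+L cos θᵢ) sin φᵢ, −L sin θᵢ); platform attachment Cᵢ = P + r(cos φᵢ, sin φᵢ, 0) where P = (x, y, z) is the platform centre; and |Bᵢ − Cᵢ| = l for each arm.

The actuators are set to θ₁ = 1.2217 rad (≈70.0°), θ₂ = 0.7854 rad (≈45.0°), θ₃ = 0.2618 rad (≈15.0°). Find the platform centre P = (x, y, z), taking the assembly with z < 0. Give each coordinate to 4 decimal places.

(-0.1341, -0.0767, -0.4468)

O1 = (0.2116·cos0.0°, 0.2116·sin0.0°, -0.1691) = (0.2116, 0.0000, -0.1691)
φ2=120.0°: virtual centre (-0.1386, 0.2401, -0.1273), radius l
O3 = (0.3239·cos240.0°, 0.3239·sin240.0°, -0.0466) = (-0.1619, -0.2805, -0.0466)
|O₂|²−|O₁|² = 0.0197;  |O₃|²−|O₁|² = 0.0337
[-0.7004 0.4803 0.0837]·P = 0.0197;  [-0.7470 -0.5610 0.2451]·P = 0.0337
Cramer: x(z) = -0.0362+0.2191z;  y(z) = -0.0118+0.1452z
quadratic in z: (1.0691)z²+(0.2263)z+(-0.1123)=0, √Δ=0.7291 → z ∈ {-0.4468, 0.2352}; z = -0.4468 (taking z<0)
x = -0.1341, y = -0.0767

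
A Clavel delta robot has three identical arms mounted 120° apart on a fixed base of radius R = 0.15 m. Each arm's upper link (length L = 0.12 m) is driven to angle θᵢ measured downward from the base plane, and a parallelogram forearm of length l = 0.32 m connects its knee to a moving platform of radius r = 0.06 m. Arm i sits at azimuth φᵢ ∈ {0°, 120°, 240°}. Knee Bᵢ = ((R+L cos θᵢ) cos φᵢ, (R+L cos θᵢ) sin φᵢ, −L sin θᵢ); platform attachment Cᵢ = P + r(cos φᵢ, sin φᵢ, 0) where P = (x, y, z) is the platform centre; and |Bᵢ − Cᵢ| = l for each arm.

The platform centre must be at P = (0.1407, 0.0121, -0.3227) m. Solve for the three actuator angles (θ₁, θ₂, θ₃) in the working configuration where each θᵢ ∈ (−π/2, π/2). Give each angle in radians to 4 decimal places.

θ₁ = 0.0870, θ₂ = 1.1339, θ₃ = 1.2213

arm 1 (φ=0.0°): x'=0.1407, y'=0.0121
  A=-0.0507, B=-0.3227, C=(l²−L²−A²−y'²−z²)/(2L)=-0.0786
  γ=atan2(-0.3227,-0.0507)=-1.7266;  ψ=arccos(-0.2405)=1.8136;  θ1=γ+ψ≈0.0870
rotate P by −φ2: (-0.0599, -0.1279, -0.3227)
  e−x'=0.1499;  (l²−L²−(e−x')²−y'²−z²)/2L = -0.2290
  √(A²+B²)=0.3558;  θ2 = -1.1360+2.2699 ≈ 1.1339
φ3=240.0° → target in arm frame (-0.0808, 0.1158)
  e−x'=0.1708;  (l²−L²−(e−x')²−y'²−z²)/2L = -0.2447
  θ3 = atan2(B,A) + arccos(C/0.3651) = 1.2213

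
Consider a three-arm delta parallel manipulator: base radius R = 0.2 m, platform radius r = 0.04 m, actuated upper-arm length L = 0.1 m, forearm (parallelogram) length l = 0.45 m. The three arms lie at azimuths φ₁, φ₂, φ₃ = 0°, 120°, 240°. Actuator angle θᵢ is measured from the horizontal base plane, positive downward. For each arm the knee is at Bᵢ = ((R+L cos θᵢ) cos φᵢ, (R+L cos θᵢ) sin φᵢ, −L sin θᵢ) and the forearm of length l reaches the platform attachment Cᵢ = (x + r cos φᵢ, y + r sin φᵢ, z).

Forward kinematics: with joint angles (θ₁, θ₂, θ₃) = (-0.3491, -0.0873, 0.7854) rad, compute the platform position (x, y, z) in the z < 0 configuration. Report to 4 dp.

O1 = (0.2540·cos0.0°, 0.2540·sin0.0°, 0.0342) = (0.2540, 0.0000, 0.0342)
arm 2 at φ=120.0°: (R−r)+L cos θ2 = 0.2596;  O2 = (-0.1298, 0.2248, 0.0087)
arm 3 at φ=240.0°: (R−r)+L cos θ3 = 0.2307;  O3 = (-0.1154, -0.1998, -0.0707)
subtract pairs → two planes through P
plane₁₂: -0.7676x+0.4497y+-0.0510z = 0.0018
Cramer: x(z) = 0.0041-0.1796z;  y(z) = 0.0110-0.1932z
into |P−O₁|² = l²: 1.0696z² + 0.0171z + -0.1388 = 0;  Δ = 0.5940;  z = -0.3683 or 0.3523 → z<0 root = -0.3683
x = 0.0702, y = 0.0822

(0.0702, 0.0822, -0.3683)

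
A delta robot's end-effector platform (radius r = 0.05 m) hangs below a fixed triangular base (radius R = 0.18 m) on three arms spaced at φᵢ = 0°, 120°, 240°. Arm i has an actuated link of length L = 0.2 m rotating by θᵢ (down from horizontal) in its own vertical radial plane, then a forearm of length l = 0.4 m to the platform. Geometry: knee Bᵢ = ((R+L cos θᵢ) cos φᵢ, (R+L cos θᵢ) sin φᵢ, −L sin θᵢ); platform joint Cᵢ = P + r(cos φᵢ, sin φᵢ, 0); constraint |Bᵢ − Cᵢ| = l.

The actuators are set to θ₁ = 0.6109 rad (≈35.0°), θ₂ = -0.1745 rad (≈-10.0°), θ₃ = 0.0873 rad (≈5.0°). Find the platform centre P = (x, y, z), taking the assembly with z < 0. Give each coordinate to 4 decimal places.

(-0.0791, 0.0233, -0.2574)

φ1=0.0°: virtual centre (0.2938, 0.0000, -0.1147), radius l
O2 = (0.3270·cos120.0°, 0.3270·sin120.0°, 0.0347) = (-0.1635, 0.2832, 0.0347)
arm 3 at φ=240.0°: (R−r)+L cos θ3 = 0.3292;  O3 = (-0.1646, -0.2851, -0.0174)
subtract pairs → two planes through P
linear system: -0.9146x+0.5663y = 0.0086−0.2989z; -0.9169x+-0.5703y = 0.0092−0.1946z
Cramer: x(z) = -0.0097+0.2696z;  y(z) = -0.0005-0.0923z
quadratic in z: (1.0812)z²+(0.0658)z+(-0.0547)=0, √Δ=0.4908 → z ∈ {-0.2574, 0.1965}; z = -0.2574 (taking z<0)
x = -0.0791, y = 0.0233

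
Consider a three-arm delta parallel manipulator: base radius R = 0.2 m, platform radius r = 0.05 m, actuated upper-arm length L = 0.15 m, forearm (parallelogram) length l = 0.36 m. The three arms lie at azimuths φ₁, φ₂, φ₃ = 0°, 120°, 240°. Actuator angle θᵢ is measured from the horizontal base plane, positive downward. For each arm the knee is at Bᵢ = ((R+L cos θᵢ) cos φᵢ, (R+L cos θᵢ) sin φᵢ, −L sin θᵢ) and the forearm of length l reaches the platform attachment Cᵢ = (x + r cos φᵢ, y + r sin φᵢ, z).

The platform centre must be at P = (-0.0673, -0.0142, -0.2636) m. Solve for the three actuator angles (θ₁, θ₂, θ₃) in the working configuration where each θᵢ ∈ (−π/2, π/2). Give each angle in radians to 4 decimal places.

θ₁ = 0.7852, θ₂ = 0.2621, θ₃ = 0.0877

φ1=0.0° → target in arm frame (-0.0673, -0.0142)
  A=0.2173, B=-0.2636, C=(l²−L²−A²−y'²−z²)/(2L)=-0.0327
  γ=atan2(-0.2636,0.2173)=-0.8814;  ψ=arccos(-0.0957)=1.6666;  θ1=γ+ψ≈0.7852
rotate P by −φ2: (0.0214, 0.0654, -0.2636)
  A=0.1286, B=-0.2636, C=(l²−L²−A²−y'²−z²)/(2L)=0.0560
  γ=atan2(-0.2636,0.1286)=-1.1168;  ψ=arccos(0.1908)=1.3788;  θ2=γ+ψ≈0.2621
φ3=240.0° → target in arm frame (0.0459, -0.0512)
  A cos θ + B sin θ = C:  0.1041·cos θ + -0.2636·sin θ = 0.0806
  √(A²+B²)=0.2834;  θ3 = -1.1948+1.2825 ≈ 0.0877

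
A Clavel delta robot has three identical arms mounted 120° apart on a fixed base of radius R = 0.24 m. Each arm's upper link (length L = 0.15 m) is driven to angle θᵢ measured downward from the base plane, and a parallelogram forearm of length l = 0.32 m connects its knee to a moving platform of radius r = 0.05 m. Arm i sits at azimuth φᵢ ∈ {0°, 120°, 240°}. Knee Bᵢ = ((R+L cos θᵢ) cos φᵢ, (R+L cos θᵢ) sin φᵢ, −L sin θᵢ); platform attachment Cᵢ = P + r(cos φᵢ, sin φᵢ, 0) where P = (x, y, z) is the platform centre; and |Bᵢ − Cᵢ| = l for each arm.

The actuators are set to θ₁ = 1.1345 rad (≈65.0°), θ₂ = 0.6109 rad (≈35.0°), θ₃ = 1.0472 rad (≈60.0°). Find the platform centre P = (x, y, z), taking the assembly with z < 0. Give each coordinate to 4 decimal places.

φ1=0.0°: virtual centre (0.2534, 0.0000, -0.1359), radius l
arm 2 at φ=120.0°: e+L cos θ2 = 0.3129;  O2 = (-0.1564, 0.2710, -0.0860)
φ3=240.0°: virtual centre (-0.1325, -0.2295, -0.1299), radius l
subtract pairs → two planes through P
linear system: -0.8196x+0.5419y = 0.0226−0.0998z; -0.7718x+-0.4590y = 0.0044−0.0121z
det = 0.7944;  x = -0.0161+0.0659z,  y = 0.0174+-0.0845z
sphere 1 gives Az²+Bz+C=0 with A=1.0115, B=0.2334, C=-0.0110;  B²−4AC=0.0990;  roots -0.2709, 0.0402;  negative root z = -0.2709
x = -0.0339, y = 0.0403

(-0.0339, 0.0403, -0.2709)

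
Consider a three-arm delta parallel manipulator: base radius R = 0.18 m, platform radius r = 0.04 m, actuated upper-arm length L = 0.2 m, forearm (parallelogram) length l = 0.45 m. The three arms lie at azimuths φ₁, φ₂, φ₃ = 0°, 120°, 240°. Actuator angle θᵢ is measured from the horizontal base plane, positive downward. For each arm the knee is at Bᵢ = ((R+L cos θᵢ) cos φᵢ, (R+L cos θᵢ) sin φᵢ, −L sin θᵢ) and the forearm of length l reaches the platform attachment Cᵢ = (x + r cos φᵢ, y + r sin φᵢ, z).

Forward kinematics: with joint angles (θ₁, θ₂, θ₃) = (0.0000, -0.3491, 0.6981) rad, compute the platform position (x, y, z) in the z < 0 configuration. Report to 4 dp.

arm 1 at φ=0.0°: (R−r)+L cos θ1 = 0.3400;  centre 1 = (0.3400, 0.0000, 0.0000)
centre 2 = (0.3279·cos120.0°, 0.3279·sin120.0°, 0.0684) = (-0.1640, 0.2840, 0.0684)
centre 3 = (0.2932·cos240.0°, 0.2932·sin240.0°, -0.1286) = (-0.1466, -0.2539, -0.1286)
|centre ₂|²−|centre ₁|² = -0.0034;  |centre ₃|²−|centre ₁|² = -0.0131
plane₁₂: -1.0079x+0.5680y+0.1368z = -0.0034
det = 1.0647;  x = 0.0086+-0.0719z,  y = 0.0093+-0.3685z
quadratic in z: (1.1409)z²+(0.0408)z+(-0.0926)=0, √Δ=0.6513 → z ∈ {-0.3033, 0.2676}; z = -0.3033 (taking z<0)
x = 0.0304, y = 0.1211

(0.0304, 0.1211, -0.3033)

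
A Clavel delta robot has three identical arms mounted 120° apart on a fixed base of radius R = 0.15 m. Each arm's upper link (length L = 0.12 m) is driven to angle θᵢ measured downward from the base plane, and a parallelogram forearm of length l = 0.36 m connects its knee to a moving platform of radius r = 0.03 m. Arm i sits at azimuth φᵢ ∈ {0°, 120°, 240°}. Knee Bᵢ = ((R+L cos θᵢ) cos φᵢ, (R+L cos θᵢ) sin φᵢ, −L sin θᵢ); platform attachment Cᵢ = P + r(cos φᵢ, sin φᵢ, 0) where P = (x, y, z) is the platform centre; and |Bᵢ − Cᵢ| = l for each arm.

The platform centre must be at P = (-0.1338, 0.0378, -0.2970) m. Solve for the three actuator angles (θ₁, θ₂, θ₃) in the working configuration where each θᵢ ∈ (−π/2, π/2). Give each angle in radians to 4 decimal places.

θ₁ = 1.1344, θ₂ = -0.1743, θ₃ = 0.2617

φ1=0.0° → target in arm frame (-0.1338, 0.0378)
  e−x'=0.2538;  (l²−L²−(e−x')²−y'²−z²)/2L = -0.1619
  θ1 = atan2(B,A) + arccos(C/0.3907) = 1.1344
rotate P by −φ2: (0.0996, 0.0970, -0.2970)
  A cos θ + B sin θ = C:  0.0204·cos θ + -0.2970·sin θ = 0.0716
  √(A²+B²)=0.2977;  θ2 = -1.5023+1.3281 ≈ -0.1743
rotate P by −φ3: (0.0342, -0.1348, -0.2970)
  A cos θ + B sin θ = C:  0.0858·cos θ + -0.2970·sin θ = 0.0061
  θ3 = atan2(B,A) + arccos(C/0.3092) = 0.2617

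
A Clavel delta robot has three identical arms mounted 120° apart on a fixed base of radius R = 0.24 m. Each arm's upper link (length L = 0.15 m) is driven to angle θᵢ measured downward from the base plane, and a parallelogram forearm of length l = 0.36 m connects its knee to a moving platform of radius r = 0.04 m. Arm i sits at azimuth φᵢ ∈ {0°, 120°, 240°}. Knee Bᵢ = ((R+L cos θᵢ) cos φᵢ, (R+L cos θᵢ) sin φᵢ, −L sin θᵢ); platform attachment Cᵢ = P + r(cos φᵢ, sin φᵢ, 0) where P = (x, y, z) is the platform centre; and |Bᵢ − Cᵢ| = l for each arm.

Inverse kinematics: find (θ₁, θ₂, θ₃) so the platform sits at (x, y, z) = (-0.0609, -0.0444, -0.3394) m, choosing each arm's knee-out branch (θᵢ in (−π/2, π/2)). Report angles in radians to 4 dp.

arm 1 (φ=0.0°): x'=-0.0609, y'=-0.0444
  e−x'=0.2609;  (l²−L²−(e−x')²−y'²−z²)/2L = -0.2604
  θ1 = atan2(B,A) + arccos(C/0.4281) = 1.3094
arm 2 (φ=120.0°): x'=-0.0080, y'=0.0749
  A=0.2080, B=-0.3394, C=(l²−L²−A²−y'²−z²)/(2L)=-0.1899
  √(A²+B²)=0.3981;  θ2 = -1.0210+2.0681 ≈ 1.0471
rotate P by −φ3: (0.0689, -0.0305, -0.3394)
  A cos θ + B sin θ = C:  0.1311·cos θ + -0.3394·sin θ = -0.0874
  θ3 = atan2(B,A) + arccos(C/0.3638) = 0.6111

θ₁ = 1.3094, θ₂ = 1.0471, θ₃ = 0.6111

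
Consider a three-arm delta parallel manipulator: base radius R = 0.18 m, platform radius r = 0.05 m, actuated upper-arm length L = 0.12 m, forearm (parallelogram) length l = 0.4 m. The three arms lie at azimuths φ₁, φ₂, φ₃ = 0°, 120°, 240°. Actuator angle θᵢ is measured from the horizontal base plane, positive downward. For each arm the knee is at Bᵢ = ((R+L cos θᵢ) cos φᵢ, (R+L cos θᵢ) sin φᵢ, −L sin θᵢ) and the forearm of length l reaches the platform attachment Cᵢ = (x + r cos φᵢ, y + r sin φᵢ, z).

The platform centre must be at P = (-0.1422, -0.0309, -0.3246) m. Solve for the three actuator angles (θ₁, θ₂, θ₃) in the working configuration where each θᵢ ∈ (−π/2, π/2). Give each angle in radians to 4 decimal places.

θ₁ = 1.0473, θ₂ = 0.0873, θ₃ = -0.2617

φ1=0.0° → target in arm frame (-0.1422, -0.0309)
  A=0.2722, B=-0.3246, C=(l²−L²−A²−y'²−z²)/(2L)=-0.1451
  θ1 = atan2(B,A) + arccos(C/0.4236) = 1.0473
φ2=120.0° → target in arm frame (0.0443, 0.1386)
  A cos θ + B sin θ = C:  0.0857·cos θ + -0.3246·sin θ = 0.0570
  θ2 = atan2(B,A) + arccos(C/0.3357) = 0.0873
rotate P by −φ3: (0.0979, -0.1077, -0.3246)
  A cos θ + B sin θ = C:  0.0321·cos θ + -0.3246·sin θ = 0.1150
  √(A²+B²)=0.3262;  θ3 = -1.4721+1.2105 ≈ -0.2617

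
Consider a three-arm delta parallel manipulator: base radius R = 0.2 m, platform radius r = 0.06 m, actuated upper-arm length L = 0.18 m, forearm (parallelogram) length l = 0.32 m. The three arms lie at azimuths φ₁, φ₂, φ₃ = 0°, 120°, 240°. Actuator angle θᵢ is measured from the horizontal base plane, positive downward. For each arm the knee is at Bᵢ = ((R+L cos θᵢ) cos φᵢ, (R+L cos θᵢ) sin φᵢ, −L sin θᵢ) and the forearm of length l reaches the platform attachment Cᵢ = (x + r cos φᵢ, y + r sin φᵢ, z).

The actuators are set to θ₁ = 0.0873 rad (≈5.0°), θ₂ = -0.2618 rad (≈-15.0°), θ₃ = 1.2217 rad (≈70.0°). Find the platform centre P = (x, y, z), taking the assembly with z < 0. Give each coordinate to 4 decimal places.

O1 = (0.3193·cos0.0°, 0.3193·sin0.0°, -0.0157) = (0.3193, 0.0000, -0.0157)
φ2=120.0°: virtual centre (-0.1569, 0.2718, 0.0466), radius l
arm 3 at φ=240.0°: (R−r)+L cos θ3 = 0.2016;  O3 = (-0.1008, -0.1746, -0.1691)
subtract pairs → two planes through P
plane₁₂: -0.9525x+0.5436y+0.1246z = -0.0015
Cramer: x(z) = 0.0234-0.1563z;  y(z) = 0.0382-0.5029z
sphere 1 gives Az²+Bz+C=0 with A=1.2774, B=0.0855, C=-0.0131;  B²−4AC=0.0744;  roots -0.1402, 0.0733;  negative root z = -0.1402
x = 0.0453, y = 0.1087

(0.0453, 0.1087, -0.1402)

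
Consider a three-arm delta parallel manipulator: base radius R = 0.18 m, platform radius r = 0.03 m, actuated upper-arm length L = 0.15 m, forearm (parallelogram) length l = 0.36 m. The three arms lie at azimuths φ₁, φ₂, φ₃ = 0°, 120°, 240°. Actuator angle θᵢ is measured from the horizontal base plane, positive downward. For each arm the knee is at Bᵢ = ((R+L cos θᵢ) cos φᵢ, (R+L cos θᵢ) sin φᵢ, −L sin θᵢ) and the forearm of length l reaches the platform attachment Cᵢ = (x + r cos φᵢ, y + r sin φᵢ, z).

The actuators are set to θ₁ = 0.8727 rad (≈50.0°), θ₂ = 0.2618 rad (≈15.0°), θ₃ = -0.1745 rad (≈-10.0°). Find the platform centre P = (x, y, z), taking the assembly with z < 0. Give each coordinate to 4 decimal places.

(-0.0869, -0.0318, -0.2472)

arm 1 at φ=0.0°: ρ1 = 0.2464;  O1 = (0.2464, 0.0000, -0.1149)
arm 2 at φ=120.0°: ρ2 = 0.2949;  O2 = (-0.1474, 0.2554, -0.0388)
arm 3 at φ=240.0°: ρ3 = 0.2977;  O3 = (-0.1489, -0.2578, 0.0260)
eliminate P² terms by subtracting sphere 1 from 2 and 3
linear system: -0.7877x+0.5108y = 0.0145−0.1522z; -0.7906x+-0.5157y = 0.0154−0.2819z
det = 0.8100;  x = -0.0190+0.2746z,  y = -0.0008+0.1256z
into |P−O₁|² = l²: 1.0912z² + 0.0839z + -0.0460 = 0;  Δ = 0.2077;  z = -0.2472 or 0.1704 → z<0 root = -0.2472
x = -0.0869, y = -0.0318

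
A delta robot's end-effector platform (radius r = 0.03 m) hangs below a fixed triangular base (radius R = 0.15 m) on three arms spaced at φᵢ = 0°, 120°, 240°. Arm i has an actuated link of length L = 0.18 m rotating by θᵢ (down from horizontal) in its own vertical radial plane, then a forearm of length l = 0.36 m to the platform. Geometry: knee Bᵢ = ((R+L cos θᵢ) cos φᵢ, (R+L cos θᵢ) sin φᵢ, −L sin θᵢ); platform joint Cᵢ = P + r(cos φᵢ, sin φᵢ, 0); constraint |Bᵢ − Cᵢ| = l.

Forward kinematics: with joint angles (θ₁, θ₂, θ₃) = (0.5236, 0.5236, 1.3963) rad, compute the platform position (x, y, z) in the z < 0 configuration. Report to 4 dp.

φ1=0.0°: virtual centre (0.2759, 0.0000, -0.0900), radius l
φ2=120.0°: virtual centre (-0.1379, 0.2389, -0.0900), radius l
arm 3 at φ=240.0°: e+L cos θ3 = 0.1513;  S3 = (-0.0756, -0.1310, -0.1773)
subtract pairs → two planes through P
[-0.8277 0.4778 0.0000]·P = 0.0000;  [-0.7030 -0.2620 -0.1745]·P = -0.0299
det = 0.5528;  x = 0.0259+-0.1509z,  y = 0.0448+-0.2613z
quadratic in z: (1.0911)z²+(0.2320)z+(-0.0570)=0, √Δ=0.5500 → z ∈ {-0.3584, 0.1457}; z = -0.3584 (taking z<0)
x = 0.0799, y = 0.1384

(0.0799, 0.1384, -0.3584)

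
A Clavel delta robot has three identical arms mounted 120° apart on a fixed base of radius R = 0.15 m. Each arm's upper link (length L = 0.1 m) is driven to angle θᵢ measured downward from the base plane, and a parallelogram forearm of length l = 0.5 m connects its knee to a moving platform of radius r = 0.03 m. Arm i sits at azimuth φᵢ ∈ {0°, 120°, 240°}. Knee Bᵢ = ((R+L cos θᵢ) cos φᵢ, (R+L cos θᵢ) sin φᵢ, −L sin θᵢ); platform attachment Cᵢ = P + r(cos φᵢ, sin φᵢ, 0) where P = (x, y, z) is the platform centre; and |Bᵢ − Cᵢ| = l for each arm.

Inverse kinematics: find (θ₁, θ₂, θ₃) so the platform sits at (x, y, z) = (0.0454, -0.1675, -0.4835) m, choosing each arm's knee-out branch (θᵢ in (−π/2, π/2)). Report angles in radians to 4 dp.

arm 1 (φ=0.0°): x'=0.0454, y'=-0.1675
  A=0.0746, B=-0.4835, C=(l²−L²−A²−y'²−z²)/(2L)=-0.1370
  γ=atan2(-0.4835,0.0746)=-1.4177;  ψ=arccos(-0.2800)=1.8546;  θ1=γ+ψ≈0.4368
rotate P by −φ2: (-0.1678, 0.0444, -0.4835)
  A=0.2878, B=-0.4835, C=(l²−L²−A²−y'²−z²)/(2L)=-0.3928
  θ2 = atan2(B,A) + arccos(C/0.5627) = 1.3095
arm 3 (φ=240.0°): x'=0.1224, y'=0.1231
  A cos θ + B sin θ = C:  -0.0024·cos θ + -0.4835·sin θ = -0.0446
  γ=atan2(-0.4835,-0.0024)=-1.5757;  ψ=arccos(-0.0923)=1.6632;  θ3=γ+ψ≈0.0875

θ₁ = 0.4368, θ₂ = 1.3095, θ₃ = 0.0875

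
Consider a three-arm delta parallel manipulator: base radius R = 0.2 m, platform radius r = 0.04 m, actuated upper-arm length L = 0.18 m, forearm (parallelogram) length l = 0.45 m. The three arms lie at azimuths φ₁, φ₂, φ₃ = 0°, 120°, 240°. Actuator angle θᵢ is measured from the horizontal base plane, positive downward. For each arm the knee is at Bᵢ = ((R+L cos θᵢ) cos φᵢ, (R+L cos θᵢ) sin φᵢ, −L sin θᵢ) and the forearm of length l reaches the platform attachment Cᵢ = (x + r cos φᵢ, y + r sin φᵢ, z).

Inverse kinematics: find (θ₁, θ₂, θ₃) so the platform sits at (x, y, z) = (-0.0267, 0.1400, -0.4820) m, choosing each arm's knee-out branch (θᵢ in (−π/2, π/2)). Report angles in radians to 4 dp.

θ₁ = 1.0473, θ₂ = 0.4365, θ₃ = 1.3091

rotate P by −φ1: (-0.0267, 0.1400, -0.4820)
  e−x'=0.1867;  (l²−L²−(e−x')²−y'²−z²)/2L = -0.3241
  θ1 = atan2(B,A) + arccos(C/0.5169) = 1.0473
arm 2 (φ=120.0°): x'=0.1346, y'=-0.0469
  A=0.0254, B=-0.4820, C=(l²−L²−A²−y'²−z²)/(2L)=-0.1807
  θ2 = atan2(B,A) + arccos(C/0.4827) = 0.4365
arm 3 (φ=240.0°): x'=-0.1079, y'=-0.0931
  A cos θ + B sin θ = C:  0.2679·cos θ + -0.4820·sin θ = -0.3963
  θ3 = atan2(B,A) + arccos(C/0.5514) = 1.3091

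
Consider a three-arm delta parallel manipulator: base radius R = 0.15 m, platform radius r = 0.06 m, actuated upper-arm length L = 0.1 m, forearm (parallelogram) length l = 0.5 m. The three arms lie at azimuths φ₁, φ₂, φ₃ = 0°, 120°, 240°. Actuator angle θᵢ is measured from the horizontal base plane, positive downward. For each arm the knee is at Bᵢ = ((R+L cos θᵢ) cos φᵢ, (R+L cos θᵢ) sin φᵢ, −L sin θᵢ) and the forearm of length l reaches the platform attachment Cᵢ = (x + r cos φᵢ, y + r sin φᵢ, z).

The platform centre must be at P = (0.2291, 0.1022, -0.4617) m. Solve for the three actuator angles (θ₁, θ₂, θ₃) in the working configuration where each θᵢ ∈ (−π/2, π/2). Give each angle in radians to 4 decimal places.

θ₁ = -0.2619, θ₂ = 0.7854, θ₃ = 1.3961

rotate P by −φ1: (0.2291, 0.1022, -0.4617)
  A cos θ + B sin θ = C:  -0.1391·cos θ + -0.4617·sin θ = -0.0148
  γ=atan2(-0.4617,-0.1391)=-1.8634;  ψ=arccos(-0.0307)=1.6015;  θ1=γ+ψ≈-0.2619
rotate P by −φ2: (-0.0260, -0.2495, -0.4617)
  A=0.1160, B=-0.4617, C=(l²−L²−A²−y'²−z²)/(2L)=-0.2444
  γ=atan2(-0.4617,0.1160)=-1.3246;  ψ=arccos(-0.5134)=2.1100;  θ2=γ+ψ≈0.7854
arm 3 (φ=240.0°): x'=-0.2031, y'=0.1473
  A=0.2931, B=-0.4617, C=(l²−L²−A²−y'²−z²)/(2L)=-0.4037
  √(A²+B²)=0.5469;  θ3 = -1.0052+2.4013 ≈ 1.3961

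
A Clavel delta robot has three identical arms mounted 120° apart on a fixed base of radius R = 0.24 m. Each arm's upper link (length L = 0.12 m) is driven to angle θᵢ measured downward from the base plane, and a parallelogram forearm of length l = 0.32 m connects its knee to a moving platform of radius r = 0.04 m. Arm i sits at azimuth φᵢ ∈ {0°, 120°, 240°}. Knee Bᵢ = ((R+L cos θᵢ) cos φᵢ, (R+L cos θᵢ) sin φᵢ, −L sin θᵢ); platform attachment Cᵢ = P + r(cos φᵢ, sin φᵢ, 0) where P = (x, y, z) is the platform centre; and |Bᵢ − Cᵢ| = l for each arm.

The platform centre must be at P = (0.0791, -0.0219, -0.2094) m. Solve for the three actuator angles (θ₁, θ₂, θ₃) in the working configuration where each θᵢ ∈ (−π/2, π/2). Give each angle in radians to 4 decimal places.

θ₁ = -0.0008, θ₂ = 1.2215, θ₃ = 0.9602

φ1=0.0° → target in arm frame (0.0791, -0.0219)
  e−x'=0.1209;  (l²−L²−(e−x')²−y'²−z²)/2L = 0.1211
  γ=atan2(-0.2094,0.1209)=-1.0472;  ψ=arccos(0.5007)=1.0464;  θ1=γ+ψ≈-0.0008
rotate P by −φ2: (-0.0585, -0.0576, -0.2094)
  A=0.2585, B=-0.2094, C=(l²−L²−A²−y'²−z²)/(2L)=-0.1083
  θ2 = atan2(B,A) + arccos(C/0.3327) = 1.2215
arm 3 (φ=240.0°): x'=-0.0206, y'=0.0795
  A cos θ + B sin θ = C:  0.2206·cos θ + -0.2094·sin θ = -0.0451
  γ=atan2(-0.2094,0.2206)=-0.7594;  ψ=arccos(-0.1482)=1.7196;  θ3=γ+ψ≈0.9602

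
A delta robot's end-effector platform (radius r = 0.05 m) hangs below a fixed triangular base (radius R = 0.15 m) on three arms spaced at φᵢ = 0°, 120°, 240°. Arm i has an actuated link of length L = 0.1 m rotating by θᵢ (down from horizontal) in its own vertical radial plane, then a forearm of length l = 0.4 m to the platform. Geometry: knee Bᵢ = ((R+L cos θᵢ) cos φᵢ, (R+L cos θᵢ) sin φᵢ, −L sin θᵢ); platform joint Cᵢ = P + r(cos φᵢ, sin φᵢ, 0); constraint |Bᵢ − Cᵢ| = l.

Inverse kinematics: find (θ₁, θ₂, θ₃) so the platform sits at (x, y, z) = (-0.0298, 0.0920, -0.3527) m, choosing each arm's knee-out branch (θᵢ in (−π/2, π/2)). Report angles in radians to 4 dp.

rotate P by −φ1: (-0.0298, 0.0920, -0.3527)
  A=0.1298, B=-0.3527, C=(l²−L²−A²−y'²−z²)/(2L)=0.0015
  θ1 = atan2(B,A) + arccos(C/0.3758) = 0.3488
arm 2 (φ=120.0°): x'=0.0946, y'=-0.0202
  A cos θ + B sin θ = C:  0.0054·cos θ + -0.3527·sin θ = 0.1258
  θ2 = atan2(B,A) + arccos(C/0.3527) = -0.3494
arm 3 (φ=240.0°): x'=-0.0648, y'=-0.0718
  A=0.1648, B=-0.3527, C=(l²−L²−A²−y'²−z²)/(2L)=-0.0335
  θ3 = atan2(B,A) + arccos(C/0.3893) = 0.5233

θ₁ = 0.3488, θ₂ = -0.3494, θ₃ = 0.5233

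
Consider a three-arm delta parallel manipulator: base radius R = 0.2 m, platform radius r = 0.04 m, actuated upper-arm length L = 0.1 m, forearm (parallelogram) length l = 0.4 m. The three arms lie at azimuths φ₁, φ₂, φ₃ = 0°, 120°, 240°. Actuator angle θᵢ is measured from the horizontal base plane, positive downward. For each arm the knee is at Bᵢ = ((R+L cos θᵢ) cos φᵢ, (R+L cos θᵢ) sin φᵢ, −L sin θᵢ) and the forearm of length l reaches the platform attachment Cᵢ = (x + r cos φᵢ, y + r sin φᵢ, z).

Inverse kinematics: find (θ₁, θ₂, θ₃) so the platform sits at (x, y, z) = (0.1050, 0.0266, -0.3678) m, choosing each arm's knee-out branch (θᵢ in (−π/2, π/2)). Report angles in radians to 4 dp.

θ₁ = 0.0001, θ₂ = 0.8732, θ₃ = 1.1348

arm 1 (φ=0.0°): x'=0.1050, y'=0.0266
  e−x'=0.0550;  (l²−L²−(e−x')²−y'²−z²)/2L = 0.0550
  γ=atan2(-0.3678,0.0550)=-1.4224;  ψ=arccos(0.1478)=1.4225;  θ1=γ+ψ≈0.0001
φ2=120.0° → target in arm frame (-0.0295, -0.1042)
  e−x'=0.1895;  (l²−L²−(e−x')²−y'²−z²)/2L = -0.1602
  θ2 = atan2(B,A) + arccos(C/0.4137) = 0.8732
arm 3 (φ=240.0°): x'=-0.0755, y'=0.0776
  A=0.2355, B=-0.3678, C=(l²−L²−A²−y'²−z²)/(2L)=-0.2339
  θ3 = atan2(B,A) + arccos(C/0.4368) = 1.1348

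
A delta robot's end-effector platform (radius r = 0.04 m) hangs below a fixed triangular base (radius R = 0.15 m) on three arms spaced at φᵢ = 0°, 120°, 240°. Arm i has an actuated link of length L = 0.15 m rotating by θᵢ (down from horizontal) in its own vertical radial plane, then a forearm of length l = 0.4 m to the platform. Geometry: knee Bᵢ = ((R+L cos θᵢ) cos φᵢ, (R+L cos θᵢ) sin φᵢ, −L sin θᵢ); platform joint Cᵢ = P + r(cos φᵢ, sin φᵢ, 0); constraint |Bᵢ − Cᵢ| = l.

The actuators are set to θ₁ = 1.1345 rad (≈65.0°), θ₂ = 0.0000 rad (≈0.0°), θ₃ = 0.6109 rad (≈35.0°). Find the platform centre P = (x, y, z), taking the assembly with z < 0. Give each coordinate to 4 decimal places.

(-0.1404, 0.0774, -0.3716)

centre 1 = (0.1734·cos0.0°, 0.1734·sin0.0°, -0.1359) = (0.1734, 0.0000, -0.1359)
centre 2 = (0.2600·cos120.0°, 0.2600·sin120.0°, 0.0000) = (-0.1300, 0.2252, 0.0000)
φ3=240.0°: virtual centre (-0.1164, -0.2017, -0.0860), radius l
subtract pairs → two planes through P
linear system: -0.6068x+0.4503y = 0.0191−0.2719z; -0.5796x+-0.4033y = 0.0131−0.0998z
det = 0.5058;  x = -0.0268+0.3057z,  y = 0.0061+-0.1919z
quadratic in z: (1.1303)z²+(0.1471)z+(-0.1014)=0, √Δ=0.6928 → z ∈ {-0.3716, 0.2414}; z = -0.3716 (taking z<0)
x = -0.1404, y = 0.0774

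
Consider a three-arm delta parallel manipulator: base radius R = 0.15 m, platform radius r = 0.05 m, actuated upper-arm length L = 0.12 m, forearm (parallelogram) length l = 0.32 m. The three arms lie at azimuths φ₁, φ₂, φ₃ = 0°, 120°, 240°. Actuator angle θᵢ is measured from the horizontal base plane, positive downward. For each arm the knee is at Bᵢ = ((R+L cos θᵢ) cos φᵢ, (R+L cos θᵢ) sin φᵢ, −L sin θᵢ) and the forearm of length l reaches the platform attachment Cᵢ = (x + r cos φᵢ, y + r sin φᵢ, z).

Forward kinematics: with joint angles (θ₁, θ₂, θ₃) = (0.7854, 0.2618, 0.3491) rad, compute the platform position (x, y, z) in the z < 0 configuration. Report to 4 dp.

(-0.0589, 0.0085, -0.2921)

φ1=0.0°: virtual centre (0.1849, 0.0000, -0.0849), radius l
S2 = (0.2159·cos120.0°, 0.2159·sin120.0°, -0.0311) = (-0.1080, 0.1870, -0.0311)
S3 = (0.2128·cos240.0°, 0.2128·sin240.0°, -0.0410) = (-0.1064, -0.1843, -0.0410)
|S₂|²−|S₁|² = 0.0062;  |S₃|²−|S₁|² = 0.0056
plane₁₂: -0.5856x+0.3740y+0.1076z = 0.0062
Cramer: x(z) = -0.0101+0.1670z;  y(z) = 0.0008-0.0262z
sphere 1 gives Az²+Bz+C=0 with A=1.0286, B=0.1046, C=-0.0572;  B²−4AC=0.2463;  roots -0.2921, 0.1904;  negative root z = -0.2921
x = -0.0589, y = 0.0085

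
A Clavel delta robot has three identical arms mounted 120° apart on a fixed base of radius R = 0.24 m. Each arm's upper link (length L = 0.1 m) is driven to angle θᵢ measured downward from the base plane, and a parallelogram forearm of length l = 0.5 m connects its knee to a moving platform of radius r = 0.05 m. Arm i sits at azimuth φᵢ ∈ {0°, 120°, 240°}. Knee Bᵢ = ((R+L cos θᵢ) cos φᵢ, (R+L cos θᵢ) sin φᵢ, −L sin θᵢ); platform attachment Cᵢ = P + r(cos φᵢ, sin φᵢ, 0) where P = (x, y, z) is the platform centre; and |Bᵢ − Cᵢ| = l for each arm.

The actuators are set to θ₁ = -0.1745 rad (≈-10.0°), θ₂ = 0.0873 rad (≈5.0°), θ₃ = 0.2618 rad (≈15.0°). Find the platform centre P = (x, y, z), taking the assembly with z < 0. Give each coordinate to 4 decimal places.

arm 1 at φ=0.0°: ρ1 = 0.2885;  centre 1 = (0.2885, 0.0000, 0.0174)
arm 2 at φ=120.0°: ρ2 = 0.2896;  centre 2 = (-0.1448, 0.2508, -0.0087)
centre 3 = (0.2866·cos240.0°, 0.2866·sin240.0°, -0.0259) = (-0.1433, -0.2482, -0.0259)
|centre ₂|²−|centre ₁|² = 0.0004;  |centre ₃|²−|centre ₁|² = -0.0007
linear system: -0.8666x+0.5016y = 0.0004−-0.0522z; -0.8636x+-0.4964y = -0.0007−-0.0865z
det = 0.8634;  x = 0.0002+-0.0802z,  y = 0.0012+-0.0346z
sphere 1 gives Az²+Bz+C=0 with A=1.0076, B=0.0115, C=-0.1666;  B²−4AC=0.6715;  roots -0.4123, 0.4009;  negative root z = -0.4123
x = 0.0333, y = 0.0154

(0.0333, 0.0154, -0.4123)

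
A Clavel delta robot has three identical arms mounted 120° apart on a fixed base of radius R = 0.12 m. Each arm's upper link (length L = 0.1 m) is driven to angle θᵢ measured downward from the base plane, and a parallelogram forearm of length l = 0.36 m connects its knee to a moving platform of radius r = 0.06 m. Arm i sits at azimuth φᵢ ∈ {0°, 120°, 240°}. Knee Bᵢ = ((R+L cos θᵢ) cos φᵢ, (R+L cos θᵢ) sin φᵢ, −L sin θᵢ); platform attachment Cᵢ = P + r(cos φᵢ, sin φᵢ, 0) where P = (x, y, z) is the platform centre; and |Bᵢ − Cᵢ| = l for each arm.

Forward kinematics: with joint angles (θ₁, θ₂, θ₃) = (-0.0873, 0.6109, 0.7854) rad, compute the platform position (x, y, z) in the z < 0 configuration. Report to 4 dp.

arm 1 at φ=0.0°: e+L cos θ1 = 0.1596;  O1 = (0.1596, 0.0000, 0.0087)
φ2=120.0°: virtual centre (-0.0710, 0.1229, -0.0574), radius l
arm 3 at φ=240.0°: e+L cos θ3 = 0.1307;  O3 = (-0.0654, -0.1132, -0.0707)
subtract pairs → two planes through P
[-0.4612 0.2458 -0.1322]·P = -0.0021;  [-0.4499 -0.2264 -0.1589]·P = -0.0035
det = 0.2150;  x = 0.0062+-0.3208z,  y = 0.0030+-0.0642z
sphere 1 gives Az²+Bz+C=0 with A=1.1070, B=0.0806, C=-0.1060;  B²−4AC=0.4758;  roots -0.3479, 0.2751;  negative root z = -0.3479
x = 0.1178, y = 0.0253

(0.1178, 0.0253, -0.3479)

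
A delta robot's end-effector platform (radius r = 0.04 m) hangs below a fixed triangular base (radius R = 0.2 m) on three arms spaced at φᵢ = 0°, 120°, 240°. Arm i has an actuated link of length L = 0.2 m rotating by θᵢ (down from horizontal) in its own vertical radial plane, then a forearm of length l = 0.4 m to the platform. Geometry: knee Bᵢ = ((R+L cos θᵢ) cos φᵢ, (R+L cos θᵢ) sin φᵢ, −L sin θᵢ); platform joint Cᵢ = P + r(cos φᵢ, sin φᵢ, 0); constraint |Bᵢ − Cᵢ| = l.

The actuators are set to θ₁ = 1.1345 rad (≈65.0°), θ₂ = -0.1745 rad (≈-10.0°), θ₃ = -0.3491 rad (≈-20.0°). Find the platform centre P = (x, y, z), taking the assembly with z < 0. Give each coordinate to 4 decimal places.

centre 1 = (0.2445·cos0.0°, 0.2445·sin0.0°, -0.1813) = (0.2445, 0.0000, -0.1813)
arm 2 at φ=120.0°: ρ2 = 0.3570;  centre 2 = (-0.1785, 0.3091, 0.0347)
centre 3 = (0.3479·cos240.0°, 0.3479·sin240.0°, 0.0684) = (-0.1740, -0.3013, 0.0684)
subtract pairs → two planes through P
[-0.8460 0.6183 0.4320]·P = 0.0360;  [-0.8370 -0.6026 0.4994]·P = 0.0331
det = 1.0273;  x = -0.0410+0.5539z,  y = 0.0021+0.0593z
quadratic in z: (1.3104)z²+(0.0464)z+(-0.0456)=0, √Δ=0.4911 → z ∈ {-0.2051, 0.1697}; z = -0.2051 (taking z<0)
x = -0.1546, y = -0.0101

(-0.1546, -0.0101, -0.2051)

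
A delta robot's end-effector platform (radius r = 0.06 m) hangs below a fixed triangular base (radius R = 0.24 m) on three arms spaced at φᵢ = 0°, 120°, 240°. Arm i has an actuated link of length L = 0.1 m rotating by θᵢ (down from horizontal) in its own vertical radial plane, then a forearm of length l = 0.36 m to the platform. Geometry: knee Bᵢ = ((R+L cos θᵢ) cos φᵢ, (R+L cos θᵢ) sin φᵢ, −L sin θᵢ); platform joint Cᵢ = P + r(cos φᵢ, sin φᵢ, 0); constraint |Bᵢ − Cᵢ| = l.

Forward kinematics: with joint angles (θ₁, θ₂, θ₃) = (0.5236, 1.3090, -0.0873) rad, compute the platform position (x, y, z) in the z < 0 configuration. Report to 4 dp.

O1 = (0.2666·cos0.0°, 0.2666·sin0.0°, -0.0500) = (0.2666, 0.0000, -0.0500)
arm 2 at φ=120.0°: e+L cos θ2 = 0.2059;  O2 = (-0.1029, 0.1783, -0.0966)
O3 = (0.2796·cos240.0°, 0.2796·sin240.0°, 0.0087) = (-0.1398, -0.2422, 0.0087)
|O₂|²−|O₁|² = -0.0219;  |O₃|²−|O₁|² = 0.0047
[-0.7391 0.3566 -0.0932]·P = -0.0219;  [-0.8128 -0.4843 0.1174]·P = 0.0047
Cramer: x(z) = 0.0138-0.0050z;  y(z) = -0.0328+0.2509z
into |P−O₁|² = l²: 1.0630z² + 0.0861z + -0.0621 = 0;  Δ = 0.2714;  z = -0.2856 or 0.2046 → z<0 root = -0.2856
x = 0.0152, y = -0.1044

(0.0152, -0.1044, -0.2856)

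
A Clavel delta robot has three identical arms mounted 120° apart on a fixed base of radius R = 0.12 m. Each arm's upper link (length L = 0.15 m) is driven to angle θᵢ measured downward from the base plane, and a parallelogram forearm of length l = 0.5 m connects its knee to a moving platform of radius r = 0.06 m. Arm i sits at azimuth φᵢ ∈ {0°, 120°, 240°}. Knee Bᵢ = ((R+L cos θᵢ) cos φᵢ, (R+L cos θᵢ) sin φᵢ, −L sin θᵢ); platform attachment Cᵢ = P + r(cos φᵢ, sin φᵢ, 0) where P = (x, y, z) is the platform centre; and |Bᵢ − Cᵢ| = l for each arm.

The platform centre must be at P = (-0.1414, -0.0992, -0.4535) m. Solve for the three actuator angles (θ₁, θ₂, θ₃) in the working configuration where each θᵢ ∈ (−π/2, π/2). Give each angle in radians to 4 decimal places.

θ₁ = 0.6110, θ₂ = 0.2618, θ₃ = -0.2617

φ1=0.0° → target in arm frame (-0.1414, -0.0992)
  e−x'=0.2014;  (l²−L²−(e−x')²−y'²−z²)/2L = -0.0952
  γ=atan2(-0.4535,0.2014)=-1.1529;  ψ=arccos(-0.1919)=1.7639;  θ1=γ+ψ≈0.6110
rotate P by −φ2: (-0.0152, 0.1721, -0.4535)
  A=0.0752, B=-0.4535, C=(l²−L²−A²−y'²−z²)/(2L)=-0.0447
  γ=atan2(-0.4535,0.0752)=-1.4064;  ψ=arccos(-0.0973)=1.6683;  θ2=γ+ψ≈0.2618
rotate P by −φ3: (0.1566, -0.0729, -0.4535)
  A=-0.0966, B=-0.4535, C=(l²−L²−A²−y'²−z²)/(2L)=0.0240
  θ3 = atan2(B,A) + arccos(C/0.4637) = -0.2617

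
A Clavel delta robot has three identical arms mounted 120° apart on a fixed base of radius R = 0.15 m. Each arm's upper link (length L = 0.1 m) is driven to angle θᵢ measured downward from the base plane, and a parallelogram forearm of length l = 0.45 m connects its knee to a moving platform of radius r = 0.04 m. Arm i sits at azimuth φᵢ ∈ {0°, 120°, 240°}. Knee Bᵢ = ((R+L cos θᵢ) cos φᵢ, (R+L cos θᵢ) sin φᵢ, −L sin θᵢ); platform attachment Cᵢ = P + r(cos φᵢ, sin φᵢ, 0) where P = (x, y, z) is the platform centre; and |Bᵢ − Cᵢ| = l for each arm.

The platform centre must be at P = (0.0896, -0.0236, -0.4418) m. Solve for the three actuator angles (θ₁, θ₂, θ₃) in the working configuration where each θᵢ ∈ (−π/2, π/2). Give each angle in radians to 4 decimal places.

θ₁ = 0.0875, θ₂ = 0.7857, θ₃ = 0.6116

rotate P by −φ1: (0.0896, -0.0236, -0.4418)
  e−x'=0.0204;  (l²−L²−(e−x')²−y'²−z²)/2L = -0.0183
  θ1 = atan2(B,A) + arccos(C/0.4423) = 0.0875
φ2=120.0° → target in arm frame (-0.0652, -0.0658)
  e−x'=0.1752;  (l²−L²−(e−x')²−y'²−z²)/2L = -0.1886
  θ2 = atan2(B,A) + arccos(C/0.4753) = 0.7857
φ3=240.0° → target in arm frame (-0.0244, 0.0894)
  A=0.1344, B=-0.4418, C=(l²−L²−A²−y'²−z²)/(2L)=-0.1437
  √(A²+B²)=0.4618;  θ3 = -1.2756+1.8871 ≈ 0.6116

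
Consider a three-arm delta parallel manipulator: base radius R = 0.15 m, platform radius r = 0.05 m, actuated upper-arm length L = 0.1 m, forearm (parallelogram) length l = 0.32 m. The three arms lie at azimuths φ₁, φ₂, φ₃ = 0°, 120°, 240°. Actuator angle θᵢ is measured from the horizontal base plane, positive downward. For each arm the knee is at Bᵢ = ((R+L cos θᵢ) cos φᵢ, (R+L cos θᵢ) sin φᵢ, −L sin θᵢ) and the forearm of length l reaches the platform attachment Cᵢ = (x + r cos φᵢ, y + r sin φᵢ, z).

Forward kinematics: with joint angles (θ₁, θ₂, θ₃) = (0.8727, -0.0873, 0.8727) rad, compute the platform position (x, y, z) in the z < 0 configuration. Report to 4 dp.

S1 = (0.1643·cos0.0°, 0.1643·sin0.0°, -0.0766) = (0.1643, 0.0000, -0.0766)
φ2=120.0°: virtual centre (-0.0998, 0.1729, 0.0087), radius l
arm 3 at φ=240.0°: (R−r)+L cos θ3 = 0.1643;  S3 = (-0.0821, -0.1423, -0.0766)
eliminate P² terms by subtracting sphere 1 from 2 and 3
plane₁₂: -0.5282x+0.3458y+0.1707z = 0.0071
det = 0.3207;  x = -0.0063+0.1514z,  y = 0.0109+-0.2623z
into |P−S₁|² = l²: 1.0917z² + 0.0959z + -0.0673 = 0;  Δ = 0.3032;  z = -0.2961 or 0.2083 → z<0 root = -0.2961
x = -0.0511, y = 0.0885

(-0.0511, 0.0885, -0.2961)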